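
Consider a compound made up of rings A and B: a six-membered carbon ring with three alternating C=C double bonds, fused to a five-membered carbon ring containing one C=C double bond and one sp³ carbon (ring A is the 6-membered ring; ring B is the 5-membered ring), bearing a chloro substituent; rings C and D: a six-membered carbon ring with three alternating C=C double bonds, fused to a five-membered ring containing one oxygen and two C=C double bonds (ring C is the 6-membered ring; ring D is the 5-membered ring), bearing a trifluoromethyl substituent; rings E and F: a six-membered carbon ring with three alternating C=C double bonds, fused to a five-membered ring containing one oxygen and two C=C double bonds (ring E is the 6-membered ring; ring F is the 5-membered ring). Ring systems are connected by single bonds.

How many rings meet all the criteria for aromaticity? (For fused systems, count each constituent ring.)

5

Ring A has a continuous p-orbital overlap around the ring; 3 ring double bonds give 6 π electrons. Since 6 = 4n+2 (n=1), ring A is aromatic (benzene ring).
Ring B has one sp³ carbon, so it is not fully conjugated — not aromatic (cyclopentene ring).
Rings C and D form a fused bicyclic system (with one oxygen) with 9 sp² atoms and 10 π electrons from ring double bonds plus a heteroatom lone pair. 10 = 4(2)+2, so the system is aromatic and both rings count as aromatic (benzofuran).
Rings E and F form a fused bicyclic system (with one oxygen) with 9 sp² atoms and 10 π electrons from ring double bonds plus a heteroatom lone pair. 10 = 4(2)+2, so the system is aromatic and both rings count as aromatic (benzofuran).
Aromatic: A, C, D, E, F. Total: 5.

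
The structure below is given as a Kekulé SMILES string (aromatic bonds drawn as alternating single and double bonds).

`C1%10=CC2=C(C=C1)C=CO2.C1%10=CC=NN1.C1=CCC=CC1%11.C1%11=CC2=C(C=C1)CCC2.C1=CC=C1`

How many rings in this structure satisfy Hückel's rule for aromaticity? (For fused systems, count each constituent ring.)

4

The SMILES encodes a six-membered carbon ring with three alternating C=C double bonds, fused to a five-membered ring containing one oxygen and two C=C double bonds; a five-membered ring with two adjacent nitrogens (one bearing H, one in a double bond) and two double bonds; a six-membered carbon ring with two isolated C=C double bonds and two sp³ carbons; a six-membered carbon ring with three alternating C=C double bonds, fused to a saturated five-membered carbon ring; a four-membered carbon ring with two alternating C=C double bonds.
The fused 6/5-membered bicyclic (with one oxygen) is a single π system with 9 sp² atoms and 10 π electrons from ring double bonds plus a heteroatom lone pair. 10 = 4(2)+2, so the system is aromatic and both rings count as aromatic (benzofuran).
The 5-membered ring with two adjacent nitrogens (one N–H, one =N–) is fully conjugated (every ring atom contributes a p orbital); 2 ring double bonds (4 π electrons) plus a heteroatom lone pair (2) give 6 π electrons. 6 = 4(1)+2, so it is aromatic (pyrazole).
The 6-membered ring has two sp³ carbons, so it is not fully conjugated — not aromatic (1,4-cyclohexadiene).
The second 6-membered ring has a continuous p-orbital overlap around the ring; 3 ring double bonds give 6 π electrons. Since 6 = 4n+2 (n=1), it is aromatic (benzene ring).
The 5-membered ring has three sp³ carbons, so it is not fully conjugated — not aromatic (cyclopentane ring).
The 4-membered ring has only sp² ring atoms; a planar conformation would have a fully conjugated π system of 4 electrons. But 4 = 4(1), which is 4n not 4n+2, so it is not aromatic (cyclobutadiene) — cyclobutadiene is antiaromatic and distorts to a rectangle.
4 of the 7 rings are aromatic. Total: 4.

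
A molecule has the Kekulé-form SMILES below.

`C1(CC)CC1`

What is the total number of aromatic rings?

The SMILES encodes a three-membered saturated carbon ring.
The 3-membered ring has only sp³ atoms, so it is not fully conjugated — not aromatic (cyclopropane).

0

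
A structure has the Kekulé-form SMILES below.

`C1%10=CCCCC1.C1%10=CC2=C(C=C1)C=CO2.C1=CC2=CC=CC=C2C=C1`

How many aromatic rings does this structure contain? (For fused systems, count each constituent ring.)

The SMILES encodes a six-membered carbon ring with one C=C double bond; a six-membered carbon ring with three alternating C=C double bonds, fused to a five-membered ring containing one oxygen and two C=C double bonds; two fused six-membered carbon rings, each with three alternating C=C double bonds.
The 6-membered ring has four sp³ carbons, so it is not fully conjugated — not aromatic (cyclohexene).
The fused 6/5-membered bicyclic (with one oxygen) is a single π system with 9 sp² atoms and 10 π electrons from ring double bonds plus a heteroatom lone pair. 10 = 4(2)+2, so the system is aromatic and both rings count as aromatic (benzofuran).
The fused 6/6-membered bicyclic is a single π system with 10 sp² atoms and 10 π electrons from ring double bonds. 10 = 4(2)+2, so the system is aromatic and both rings count as aromatic (naphthalene).
4 of the 5 rings are aromatic. Total: 4.

4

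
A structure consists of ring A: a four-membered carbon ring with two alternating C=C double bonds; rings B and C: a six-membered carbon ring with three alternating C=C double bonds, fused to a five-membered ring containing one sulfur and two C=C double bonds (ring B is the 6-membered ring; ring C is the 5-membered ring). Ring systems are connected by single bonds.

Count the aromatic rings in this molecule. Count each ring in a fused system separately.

Ring A has only sp² ring atoms; a planar conformation would have a fully conjugated π system of 4 electrons. But 4 = 4(1), which is 4n not 4n+2, so ring A is not aromatic (cyclobutadiene) — cyclobutadiene is antiaromatic and distorts to a rectangle.
Rings B and C form a fused bicyclic system (with one sulfur) with 9 sp² atoms and 10 π electrons from ring double bonds plus a heteroatom lone pair. 10 = 4(2)+2, so the system is aromatic and both rings count as aromatic (benzothiophene).
Aromatic: B, C. Total: 2.

2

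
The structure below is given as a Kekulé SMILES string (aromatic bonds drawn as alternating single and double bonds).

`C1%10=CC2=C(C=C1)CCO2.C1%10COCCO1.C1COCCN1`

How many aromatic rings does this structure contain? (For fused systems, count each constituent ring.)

1

The SMILES encodes a six-membered carbon ring with three alternating C=C double bonds, fused to a five-membered ring containing one oxygen and two sp³ carbons; a six-membered saturated ring with oxygens at positions 1 and 4; a six-membered saturated ring with an oxygen and an N–H nitrogen at positions 1 and 4.
The 6-membered ring is planar and fully conjugated; 3 ring double bonds give 6 π electrons. That satisfies 4n+2 with n=1, so it is aromatic (benzene ring).
The 5-membered ring with one oxygen has two sp³ carbons, so it is not fully conjugated — not aromatic (oxolane ring).
The 6-membered ring with two oxygens (1,4) has only sp³ atoms, so it is not fully conjugated — not aromatic (1,4-dioxane).
The 6-membered ring with one oxygen and one N–H (1,4) has only sp³ atoms, so it is not fully conjugated — not aromatic (morpholine).
1 of the 4 rings is aromatic. Total: 1.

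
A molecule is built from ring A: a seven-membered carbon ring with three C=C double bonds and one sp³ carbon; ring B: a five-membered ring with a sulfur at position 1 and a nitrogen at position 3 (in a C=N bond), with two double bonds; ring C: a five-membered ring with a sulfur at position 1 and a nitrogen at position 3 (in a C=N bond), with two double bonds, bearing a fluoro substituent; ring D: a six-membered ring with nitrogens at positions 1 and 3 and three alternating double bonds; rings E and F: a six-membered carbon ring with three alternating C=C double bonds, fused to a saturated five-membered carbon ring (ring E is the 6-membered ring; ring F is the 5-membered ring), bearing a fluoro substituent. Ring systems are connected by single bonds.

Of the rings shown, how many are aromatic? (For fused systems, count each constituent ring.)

4

Ring A has one sp³ carbon, so it is not fully conjugated — not aromatic (cycloheptatriene).
Ring B is fully conjugated (every ring atom contributes a p orbital); 2 ring double bonds (4 π electrons) plus a heteroatom lone pair (2) give 6 π electrons. 6 = 4(1)+2, so ring B is aromatic (thiazole).
Ring C is planar and fully conjugated; 2 ring double bonds (4 π electrons) plus a heteroatom lone pair (2) give 6 π electrons. That satisfies 4n+2 with n=1, so ring C is aromatic (thiazole).
Ring D is fully conjugated (every ring atom contributes a p orbital); 3 ring double bonds give 6 π electrons. 6 = 4(1)+2, so ring D is aromatic (pyrimidine).
Ring E has a continuous p-orbital overlap around the ring; 3 ring double bonds give 6 π electrons. Since 6 = 4n+2 (n=1), ring E is aromatic (benzene ring).
Ring F has three sp³ carbons, so it is not fully conjugated — not aromatic (cyclopentane ring).
Aromatic: B, C, D, E. Total: 4.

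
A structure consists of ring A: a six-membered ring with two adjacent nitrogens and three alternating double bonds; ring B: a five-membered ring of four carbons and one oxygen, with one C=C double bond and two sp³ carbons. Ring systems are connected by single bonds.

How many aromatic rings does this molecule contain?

Ring A is planar and fully conjugated; 3 ring double bonds give 6 π electrons. That satisfies 4n+2 with n=1, so ring A is aromatic (pyridazine).
Ring B has two sp³ carbons, so it is not fully conjugated — not aromatic (2,3-dihydrofuran).
Aromatic: A. Total: 1.

1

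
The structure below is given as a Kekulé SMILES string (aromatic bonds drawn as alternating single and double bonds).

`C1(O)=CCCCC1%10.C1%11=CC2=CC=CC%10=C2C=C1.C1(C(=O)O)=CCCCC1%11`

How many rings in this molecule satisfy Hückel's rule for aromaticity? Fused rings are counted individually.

2

The SMILES encodes a six-membered carbon ring with one C=C double bond; two fused six-membered carbon rings, each with three alternating C=C double bonds; a six-membered carbon ring with one C=C double bond.
The 6-membered ring has four sp³ carbons, so it is not fully conjugated — not aromatic (cyclohexene).
The fused 6/6-membered bicyclic is a single π system with 10 sp² atoms and 10 π electrons from ring double bonds. 10 = 4(2)+2, so the system is aromatic and both rings count as aromatic (naphthalene).
The second 6-membered ring has four sp³ carbons, so it is not fully conjugated — not aromatic (cyclohexene).
2 of the 4 rings are aromatic. Total: 2.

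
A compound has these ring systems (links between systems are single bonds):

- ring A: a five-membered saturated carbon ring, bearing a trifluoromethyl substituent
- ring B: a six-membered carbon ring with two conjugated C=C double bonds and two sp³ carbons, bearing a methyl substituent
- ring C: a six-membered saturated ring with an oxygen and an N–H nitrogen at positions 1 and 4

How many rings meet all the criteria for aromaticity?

0

Ring A has only sp³ atoms, so it is not fully conjugated — not aromatic (cyclopentane).
Ring B has two sp³ carbons, so it is not fully conjugated — not aromatic (1,3-cyclohexadiene).
Ring C has only sp³ atoms, so it is not fully conjugated — not aromatic (morpholine).
No ring is aromatic. Total: 0.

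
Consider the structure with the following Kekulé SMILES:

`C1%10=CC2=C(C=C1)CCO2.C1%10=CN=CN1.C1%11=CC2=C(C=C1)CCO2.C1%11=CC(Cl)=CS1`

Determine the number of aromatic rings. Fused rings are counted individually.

4

The SMILES encodes a six-membered carbon ring with three alternating C=C double bonds, fused to a five-membered ring containing one oxygen and two sp³ carbons; a five-membered ring with nitrogens at positions 1 and 3 (one bearing H, one in a C=N bond) and two double bonds; a six-membered carbon ring with three alternating C=C double bonds, fused to a five-membered ring containing one oxygen and two sp³ carbons; a five-membered ring of four carbons and one sulfur, with two C=C double bonds.
The 6-membered ring is fully conjugated (every ring atom contributes a p orbital); 3 ring double bonds give 6 π electrons. Since 6 = 4n+2 (n=1), it is aromatic (benzene ring).
The 5-membered ring with one oxygen has two sp³ carbons, so it is not fully conjugated — not aromatic (oxolane ring).
The 5-membered ring with two nitrogens (one N–H, one =N–) is fully conjugated (every ring atom contributes a p orbital); 2 ring double bonds (4 π electrons) plus a heteroatom lone pair (2) give 6 π electrons. 6 = 4(1)+2, so it is aromatic (imidazole).
The second 6-membered ring is planar and fully conjugated; 3 ring double bonds give 6 π electrons. That satisfies 4n+2 with n=1, so it is aromatic (benzene ring).
The second 5-membered ring with one oxygen has two sp³ carbons, so it is not fully conjugated — not aromatic (oxolane ring).
The 5-membered ring with one sulfur has a continuous p-orbital overlap around the ring; 2 ring double bonds (4 π electrons) plus a heteroatom lone pair (2) give 6 π electrons. Since 6 = 4n+2 (n=1), it is aromatic (thiophene).
4 of the 6 rings are aromatic. Total: 4.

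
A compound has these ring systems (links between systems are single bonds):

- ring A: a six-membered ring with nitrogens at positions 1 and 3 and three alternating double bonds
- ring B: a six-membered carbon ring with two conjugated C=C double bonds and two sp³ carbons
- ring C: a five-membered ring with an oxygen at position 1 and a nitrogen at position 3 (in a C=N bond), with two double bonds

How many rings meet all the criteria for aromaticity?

Ring A is fully conjugated (every ring atom contributes a p orbital); 3 ring double bonds give 6 π electrons. Since 6 = 4n+2 (n=1), ring A is aromatic (pyrimidine).
Ring B has two sp³ carbons, so it is not fully conjugated — not aromatic (1,3-cyclohexadiene).
Ring C is fully conjugated (every ring atom contributes a p orbital); 2 ring double bonds (4 π electrons) plus a heteroatom lone pair (2) give 6 π electrons. Since 6 = 4n+2 (n=1), ring C is aromatic (oxazole).
Aromatic: A, C. Total: 2.

2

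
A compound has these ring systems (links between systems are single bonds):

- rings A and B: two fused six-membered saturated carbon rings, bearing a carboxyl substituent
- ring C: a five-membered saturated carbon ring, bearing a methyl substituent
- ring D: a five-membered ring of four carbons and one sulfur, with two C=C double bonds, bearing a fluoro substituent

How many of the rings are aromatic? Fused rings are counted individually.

1

Ring A has only sp³ atoms, so it is not fully conjugated — not aromatic (cyclohexane ring).
Ring B has only sp³ atoms, so it is not fully conjugated — not aromatic (cyclohexane ring).
Ring C has only sp³ atoms, so it is not fully conjugated — not aromatic (cyclopentane).
Ring D is planar and fully conjugated; 2 ring double bonds (4 π electrons) plus a heteroatom lone pair (2) give 6 π electrons. Since 6 = 4n+2 (n=1), ring D is aromatic (thiophene).
Aromatic: D. Total: 1.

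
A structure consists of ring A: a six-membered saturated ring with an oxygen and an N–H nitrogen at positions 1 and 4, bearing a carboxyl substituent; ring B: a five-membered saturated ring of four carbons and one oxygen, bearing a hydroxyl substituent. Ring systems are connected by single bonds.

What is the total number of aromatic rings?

Ring A has only sp³ atoms, so it is not fully conjugated — not aromatic (morpholine).
Ring B has only sp³ atoms, so it is not fully conjugated — not aromatic (tetrahydrofuran).
No ring is aromatic. Total: 0.

0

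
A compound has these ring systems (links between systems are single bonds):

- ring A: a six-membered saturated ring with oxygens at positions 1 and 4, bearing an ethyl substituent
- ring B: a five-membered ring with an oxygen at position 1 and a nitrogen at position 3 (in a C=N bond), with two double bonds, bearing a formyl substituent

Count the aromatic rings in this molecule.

Ring A has only sp³ atoms, so it is not fully conjugated — not aromatic (1,4-dioxane).
Ring B is planar and fully conjugated; 2 ring double bonds (4 π electrons) plus a heteroatom lone pair (2) give 6 π electrons. That satisfies 4n+2 with n=1, so ring B is aromatic (oxazole).
Aromatic: B. Total: 1.

1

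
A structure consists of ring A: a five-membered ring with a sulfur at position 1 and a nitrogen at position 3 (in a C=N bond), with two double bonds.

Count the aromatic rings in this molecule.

Ring A is planar and fully conjugated; 2 ring double bonds (4 π electrons) plus a heteroatom lone pair (2) give 6 π electrons. That satisfies 4n+2 with n=1, so ring A is aromatic (thiazole).

1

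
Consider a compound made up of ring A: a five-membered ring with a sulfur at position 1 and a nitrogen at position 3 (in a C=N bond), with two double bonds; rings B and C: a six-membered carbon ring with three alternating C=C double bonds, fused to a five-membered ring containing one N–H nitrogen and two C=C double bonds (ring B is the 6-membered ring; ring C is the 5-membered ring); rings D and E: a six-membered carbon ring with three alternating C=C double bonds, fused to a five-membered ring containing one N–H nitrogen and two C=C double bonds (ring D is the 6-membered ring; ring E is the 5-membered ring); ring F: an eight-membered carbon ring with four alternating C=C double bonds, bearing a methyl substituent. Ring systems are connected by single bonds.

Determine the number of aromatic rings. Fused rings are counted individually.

Ring A has a continuous p-orbital overlap around the ring; 2 ring double bonds (4 π electrons) plus a heteroatom lone pair (2) give 6 π electrons. 6 = 4(1)+2, so ring A is aromatic (thiazole).
Rings B and C form a fused bicyclic system (with one N–H) with 9 sp² atoms and 10 π electrons from ring double bonds plus a heteroatom lone pair. 10 = 4(2)+2, so the system is aromatic and both rings count as aromatic (indole).
Rings D and E form a fused bicyclic system (with one N–H) with 9 sp² atoms and 10 π electrons from ring double bonds plus a heteroatom lone pair. 10 = 4(2)+2, so the system is aromatic and both rings count as aromatic (indole).
Ring F has only sp² ring atoms; a planar conformation would have a fully conjugated π system of 8 electrons. But 8 = 4(2), which is 4n not 4n+2, so ring F is not aromatic (cyclooctatetraene) — cyclooctatetraene distorts into a non-planar tub to avoid antiaromaticity.
Aromatic: A, B, C, D, E. Total: 5.

5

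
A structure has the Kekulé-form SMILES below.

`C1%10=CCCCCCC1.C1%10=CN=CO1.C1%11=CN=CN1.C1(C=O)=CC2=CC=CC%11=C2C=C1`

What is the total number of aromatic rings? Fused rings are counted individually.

4

The SMILES encodes an eight-membered carbon ring with one C=C double bond; a five-membered ring with an oxygen at position 1 and a nitrogen at position 3 (in a C=N bond), with two double bonds; a five-membered ring with nitrogens at positions 1 and 3 (one bearing H, one in a C=N bond) and two double bonds; two fused six-membered carbon rings, each with three alternating C=C double bonds.
The 8-membered ring has six sp³ carbons, so it is not fully conjugated — not aromatic (cyclooctene).
The 5-membered ring with one oxygen and one =N– is fully conjugated (every ring atom contributes a p orbital); 2 ring double bonds (4 π electrons) plus a heteroatom lone pair (2) give 6 π electrons. 6 = 4(1)+2, so it is aromatic (oxazole).
The 5-membered ring with two nitrogens (one N–H, one =N–) is planar and fully conjugated; 2 ring double bonds (4 π electrons) plus a heteroatom lone pair (2) give 6 π electrons. 6 = 4(1)+2, so it is aromatic (imidazole).
The fused 6/6-membered bicyclic is a single π system with 10 sp² atoms and 10 π electrons from ring double bonds. 10 = 4(2)+2, so the system is aromatic and both rings count as aromatic (naphthalene).
4 of the 5 rings are aromatic. Total: 4.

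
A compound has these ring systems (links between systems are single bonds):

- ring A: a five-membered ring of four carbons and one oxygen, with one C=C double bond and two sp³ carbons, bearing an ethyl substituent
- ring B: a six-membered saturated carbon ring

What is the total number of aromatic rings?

Ring A has two sp³ carbons, so it is not fully conjugated — not aromatic (2,3-dihydrofuran).
Ring B has only sp³ atoms, so it is not fully conjugated — not aromatic (cyclohexane).
No ring is aromatic. Total: 0.

0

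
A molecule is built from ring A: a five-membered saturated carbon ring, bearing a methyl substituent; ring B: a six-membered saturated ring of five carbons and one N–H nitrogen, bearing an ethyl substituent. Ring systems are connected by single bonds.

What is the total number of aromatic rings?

Ring A has only sp³ atoms, so it is not fully conjugated — not aromatic (cyclopentane).
Ring B has only sp³ atoms, so it is not fully conjugated — not aromatic (piperidine).
No ring is aromatic. Total: 0.

0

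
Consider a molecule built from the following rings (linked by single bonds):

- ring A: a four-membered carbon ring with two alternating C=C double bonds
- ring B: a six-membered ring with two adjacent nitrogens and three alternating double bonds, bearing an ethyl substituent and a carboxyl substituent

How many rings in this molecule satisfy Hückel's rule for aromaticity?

Ring A has only sp² ring atoms; a planar conformation would have a fully conjugated π system of 4 electrons. But 4 = 4(1), which is 4n not 4n+2, so ring A is not aromatic (cyclobutadiene) — cyclobutadiene is antiaromatic and distorts to a rectangle.
Ring B is planar and fully conjugated; 3 ring double bonds give 6 π electrons. 6 = 4(1)+2, so ring B is aromatic (pyridazine).
Aromatic: B. Total: 1.

1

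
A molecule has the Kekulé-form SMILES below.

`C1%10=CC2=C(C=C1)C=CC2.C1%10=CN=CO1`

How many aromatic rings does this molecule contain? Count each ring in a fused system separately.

2

The SMILES encodes a six-membered carbon ring with three alternating C=C double bonds, fused to a five-membered carbon ring containing one C=C double bond and one sp³ carbon; a five-membered ring with an oxygen at position 1 and a nitrogen at position 3 (in a C=N bond), with two double bonds.
The 6-membered ring is fully conjugated (every ring atom contributes a p orbital); 3 ring double bonds give 6 π electrons. That satisfies 4n+2 with n=1, so it is aromatic (benzene ring).
The 5-membered ring has one sp³ carbon, so it is not fully conjugated — not aromatic (cyclopentene ring).
The 5-membered ring with one oxygen and one =N– has a continuous p-orbital overlap around the ring; 2 ring double bonds (4 π electrons) plus a heteroatom lone pair (2) give 6 π electrons. That satisfies 4n+2 with n=1, so it is aromatic (oxazole).
2 of the 3 rings are aromatic. Total: 2.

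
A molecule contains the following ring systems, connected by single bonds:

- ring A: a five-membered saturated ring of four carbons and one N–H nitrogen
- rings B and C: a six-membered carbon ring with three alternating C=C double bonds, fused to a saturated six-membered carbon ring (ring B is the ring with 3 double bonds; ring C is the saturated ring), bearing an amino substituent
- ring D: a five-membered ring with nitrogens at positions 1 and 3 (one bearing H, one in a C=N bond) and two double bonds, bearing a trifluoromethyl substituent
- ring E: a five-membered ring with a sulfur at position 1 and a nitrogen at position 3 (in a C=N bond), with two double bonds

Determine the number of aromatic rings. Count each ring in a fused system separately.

Ring A has only sp³ atoms, so it is not fully conjugated — not aromatic (pyrrolidine).
Ring B is fully conjugated (every ring atom contributes a p orbital); 3 ring double bonds give 6 π electrons. 6 = 4(1)+2, so ring B is aromatic (benzene ring).
Ring C has four sp³ carbons, so it is not fully conjugated — not aromatic (cyclohexane ring).
Ring D is fully conjugated (every ring atom contributes a p orbital); 2 ring double bonds (4 π electrons) plus a heteroatom lone pair (2) give 6 π electrons. That satisfies 4n+2 with n=1, so ring D is aromatic (imidazole).
Ring E is planar and fully conjugated; 2 ring double bonds (4 π electrons) plus a heteroatom lone pair (2) give 6 π electrons. That satisfies 4n+2 with n=1, so ring E is aromatic (thiazole).
Aromatic: B, D, E. Total: 3.

3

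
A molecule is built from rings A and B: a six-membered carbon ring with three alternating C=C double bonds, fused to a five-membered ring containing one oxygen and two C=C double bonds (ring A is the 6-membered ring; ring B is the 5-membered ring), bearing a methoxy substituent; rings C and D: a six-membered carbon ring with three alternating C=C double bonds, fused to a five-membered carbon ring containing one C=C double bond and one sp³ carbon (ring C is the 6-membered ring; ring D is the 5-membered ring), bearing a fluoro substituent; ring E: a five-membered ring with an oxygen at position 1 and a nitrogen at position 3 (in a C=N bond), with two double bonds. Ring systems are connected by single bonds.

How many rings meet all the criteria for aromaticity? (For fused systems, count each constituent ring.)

4

Rings A and B form a fused bicyclic system (with one oxygen) with 9 sp² atoms and 10 π electrons from ring double bonds plus a heteroatom lone pair. 10 = 4(2)+2, so the system is aromatic and both rings count as aromatic (benzofuran).
Ring C has a continuous p-orbital overlap around the ring; 3 ring double bonds give 6 π electrons. That satisfies 4n+2 with n=1, so ring C is aromatic (benzene ring).
Ring D has one sp³ carbon, so it is not fully conjugated — not aromatic (cyclopentene ring).
Ring E is planar and fully conjugated; 2 ring double bonds (4 π electrons) plus a heteroatom lone pair (2) give 6 π electrons. Since 6 = 4n+2 (n=1), ring E is aromatic (oxazole).
Aromatic: A, B, C, E. Total: 4.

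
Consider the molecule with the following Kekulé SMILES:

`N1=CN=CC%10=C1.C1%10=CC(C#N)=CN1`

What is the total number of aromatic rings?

2

The SMILES encodes a six-membered ring with nitrogens at positions 1 and 3 and three alternating double bonds; a five-membered ring of four carbons and one nitrogen bearing a hydrogen, with two C=C double bonds.
The 6-membered ring with two nitrogens (1,3) is planar and fully conjugated; 3 ring double bonds give 6 π electrons. Since 6 = 4n+2 (n=1), it is aromatic (pyrimidine).
The 5-membered ring with one N–H has a continuous p-orbital overlap around the ring; 2 ring double bonds (4 π electrons) plus a heteroatom lone pair (2) give 6 π electrons. 6 = 4(1)+2, so it is aromatic (pyrrole).
2 of the 2 rings are aromatic. Total: 2.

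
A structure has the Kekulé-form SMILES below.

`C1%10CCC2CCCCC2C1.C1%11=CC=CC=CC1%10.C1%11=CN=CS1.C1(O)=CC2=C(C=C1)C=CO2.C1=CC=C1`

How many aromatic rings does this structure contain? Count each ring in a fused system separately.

The SMILES encodes two fused six-membered saturated carbon rings; a seven-membered carbon ring with three C=C double bonds and one sp³ carbon; a five-membered ring with a sulfur at position 1 and a nitrogen at position 3 (in a C=N bond), with two double bonds; a six-membered carbon ring with three alternating C=C double bonds, fused to a five-membered ring containing one oxygen and two C=C double bonds; a four-membered carbon ring with two alternating C=C double bonds.
The 6-membered ring has only sp³ atoms, so it is not fully conjugated — not aromatic (cyclohexane ring).
The second 6-membered ring has only sp³ atoms, so it is not fully conjugated — not aromatic (cyclohexane ring).
The 7-membered ring has one sp³ carbon, so it is not fully conjugated — not aromatic (cycloheptatriene).
The 5-membered ring with one sulfur and one =N– is planar and fully conjugated; 2 ring double bonds (4 π electrons) plus a heteroatom lone pair (2) give 6 π electrons. That satisfies 4n+2 with n=1, so it is aromatic (thiazole).
The fused 6/5-membered bicyclic (with one oxygen) is a single π system with 9 sp² atoms and 10 π electrons from ring double bonds plus a heteroatom lone pair. 10 = 4(2)+2, so the system is aromatic and both rings count as aromatic (benzofuran).
The 4-membered ring has only sp² ring atoms; a planar conformation would have a fully conjugated π system of 4 electrons. But 4 = 4(1), which is 4n not 4n+2, so it is not aromatic (cyclobutadiene) — cyclobutadiene is antiaromatic and distorts to a rectangle.
3 of the 7 rings are aromatic. Total: 3.

3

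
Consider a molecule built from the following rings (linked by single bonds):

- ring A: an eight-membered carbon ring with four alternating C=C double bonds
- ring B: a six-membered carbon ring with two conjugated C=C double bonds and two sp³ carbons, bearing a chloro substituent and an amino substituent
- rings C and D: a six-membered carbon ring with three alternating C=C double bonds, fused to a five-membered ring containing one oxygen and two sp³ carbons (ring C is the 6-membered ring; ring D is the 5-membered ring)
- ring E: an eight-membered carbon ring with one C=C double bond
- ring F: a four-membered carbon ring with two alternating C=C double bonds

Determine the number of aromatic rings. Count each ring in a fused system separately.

1

Ring A has only sp² ring atoms; a planar conformation would have a fully conjugated π system of 8 electrons. But 8 = 4(2), which is 4n not 4n+2, so ring A is not aromatic (cyclooctatetraene) — cyclooctatetraene distorts into a non-planar tub to avoid antiaromaticity.
Ring B has two sp³ carbons, so it is not fully conjugated — not aromatic (1,3-cyclohexadiene).
Ring C is fully conjugated (every ring atom contributes a p orbital); 3 ring double bonds give 6 π electrons. That satisfies 4n+2 with n=1, so ring C is aromatic (benzene ring).
Ring D has two sp³ carbons, so it is not fully conjugated — not aromatic (oxolane ring).
Ring E has six sp³ carbons, so it is not fully conjugated — not aromatic (cyclooctene).
Ring F has only sp² ring atoms; a planar conformation would have a fully conjugated π system of 4 electrons. But 4 = 4(1), which is 4n not 4n+2, so ring F is not aromatic (cyclobutadiene) — cyclobutadiene is antiaromatic and distorts to a rectangle.
Aromatic: C. Total: 1.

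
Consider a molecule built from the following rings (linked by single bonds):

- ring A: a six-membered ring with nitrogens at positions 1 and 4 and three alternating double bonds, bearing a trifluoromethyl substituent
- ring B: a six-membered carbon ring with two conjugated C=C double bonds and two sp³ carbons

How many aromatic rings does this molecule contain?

1

Ring A has a continuous p-orbital overlap around the ring; 3 ring double bonds give 6 π electrons. That satisfies 4n+2 with n=1, so ring A is aromatic (pyrazine).
Ring B has two sp³ carbons, so it is not fully conjugated — not aromatic (1,3-cyclohexadiene).
Aromatic: A. Total: 1.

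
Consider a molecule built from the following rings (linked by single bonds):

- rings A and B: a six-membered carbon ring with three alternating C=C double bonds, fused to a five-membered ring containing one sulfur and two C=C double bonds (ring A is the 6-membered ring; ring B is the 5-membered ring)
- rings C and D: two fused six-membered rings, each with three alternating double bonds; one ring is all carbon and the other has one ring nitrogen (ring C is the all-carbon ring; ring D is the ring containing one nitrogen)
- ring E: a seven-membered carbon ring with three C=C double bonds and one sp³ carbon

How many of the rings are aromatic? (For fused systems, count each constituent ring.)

4

Rings A and B form a fused bicyclic system (with one sulfur) with 9 sp² atoms and 10 π electrons from ring double bonds plus a heteroatom lone pair. 10 = 4(2)+2, so the system is aromatic and both rings count as aromatic (benzothiophene).
Rings C and D form a fused bicyclic system (with one nitrogen) with 10 sp² atoms and 10 π electrons from ring double bonds. 10 = 4(2)+2, so the system is aromatic and both rings count as aromatic (quinoline).
Ring E has one sp³ carbon, so it is not fully conjugated — not aromatic (cycloheptatriene).
Aromatic: A, B, C, D. Total: 4.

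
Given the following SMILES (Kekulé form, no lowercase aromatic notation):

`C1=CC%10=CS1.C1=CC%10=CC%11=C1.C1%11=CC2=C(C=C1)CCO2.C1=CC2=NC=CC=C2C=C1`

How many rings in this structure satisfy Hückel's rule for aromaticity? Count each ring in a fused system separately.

The SMILES encodes a five-membered ring of four carbons and one sulfur, with two C=C double bonds; a six-membered carbon ring with three alternating C=C double bonds; a six-membered carbon ring with three alternating C=C double bonds, fused to a five-membered ring containing one oxygen and two sp³ carbons; two fused six-membered rings, each with three alternating double bonds; one ring is all carbon and the other has one ring nitrogen.
The 5-membered ring with one sulfur has a continuous p-orbital overlap around the ring; 2 ring double bonds (4 π electrons) plus a heteroatom lone pair (2) give 6 π electrons. 6 = 4(1)+2, so it is aromatic (thiophene).
The 6-membered ring is fully conjugated (every ring atom contributes a p orbital); 3 ring double bonds give 6 π electrons. 6 = 4(1)+2, so it is aromatic (benzene).
The second 6-membered ring has a continuous p-orbital overlap around the ring; 3 ring double bonds give 6 π electrons. That satisfies 4n+2 with n=1, so it is aromatic (benzene ring).
The 5-membered ring with one oxygen has two sp³ carbons, so it is not fully conjugated — not aromatic (oxolane ring).
The fused 6/6-membered bicyclic (with one nitrogen) is a single π system with 10 sp² atoms and 10 π electrons from ring double bonds. 10 = 4(2)+2, so the system is aromatic and both rings count as aromatic (quinoline).
5 of the 6 rings are aromatic. Total: 5.

5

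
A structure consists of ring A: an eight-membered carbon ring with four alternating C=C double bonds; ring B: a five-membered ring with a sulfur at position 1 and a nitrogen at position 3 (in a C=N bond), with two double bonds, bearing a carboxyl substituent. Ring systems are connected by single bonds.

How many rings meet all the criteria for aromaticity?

1

Ring A has only sp² ring atoms; a planar conformation would have a fully conjugated π system of 8 electrons. But 8 = 4(2), which is 4n not 4n+2, so ring A is not aromatic (cyclooctatetraene) — cyclooctatetraene distorts into a non-planar tub to avoid antiaromaticity.
Ring B is planar and fully conjugated; 2 ring double bonds (4 π electrons) plus a heteroatom lone pair (2) give 6 π electrons. 6 = 4(1)+2, so ring B is aromatic (thiazole).
Aromatic: B. Total: 1.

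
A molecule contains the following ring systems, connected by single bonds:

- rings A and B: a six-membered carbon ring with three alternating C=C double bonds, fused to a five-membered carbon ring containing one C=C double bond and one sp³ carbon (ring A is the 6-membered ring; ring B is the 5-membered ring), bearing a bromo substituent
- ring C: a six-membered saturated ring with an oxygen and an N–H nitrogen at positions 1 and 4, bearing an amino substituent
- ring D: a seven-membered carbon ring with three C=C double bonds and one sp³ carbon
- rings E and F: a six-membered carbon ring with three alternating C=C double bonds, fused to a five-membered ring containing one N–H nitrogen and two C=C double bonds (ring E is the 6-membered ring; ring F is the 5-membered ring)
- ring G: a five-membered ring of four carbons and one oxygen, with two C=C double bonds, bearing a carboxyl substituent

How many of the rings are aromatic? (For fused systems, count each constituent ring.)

Ring A is planar and fully conjugated; 3 ring double bonds give 6 π electrons. Since 6 = 4n+2 (n=1), ring A is aromatic (benzene ring).
Ring B has one sp³ carbon, so it is not fully conjugated — not aromatic (cyclopentene ring).
Ring C has only sp³ atoms, so it is not fully conjugated — not aromatic (morpholine).
Ring D has one sp³ carbon, so it is not fully conjugated — not aromatic (cycloheptatriene).
Rings E and F form a fused bicyclic system (with one N–H) with 9 sp² atoms and 10 π electrons from ring double bonds plus a heteroatom lone pair. 10 = 4(2)+2, so the system is aromatic and both rings count as aromatic (indole).
Ring G has a continuous p-orbital overlap around the ring; 2 ring double bonds (4 π electrons) plus a heteroatom lone pair (2) give 6 π electrons. That satisfies 4n+2 with n=1, so ring G is aromatic (furan).
Aromatic: A, E, F, G. Total: 4.

4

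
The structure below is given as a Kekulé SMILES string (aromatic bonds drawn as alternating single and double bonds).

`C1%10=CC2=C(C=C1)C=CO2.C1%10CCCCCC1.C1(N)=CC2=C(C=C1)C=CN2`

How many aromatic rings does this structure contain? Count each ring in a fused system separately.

The SMILES encodes a six-membered carbon ring with three alternating C=C double bonds, fused to a five-membered ring containing one oxygen and two C=C double bonds; a seven-membered saturated carbon ring; a six-membered carbon ring with three alternating C=C double bonds, fused to a five-membered ring containing one N–H nitrogen and two C=C double bonds.
The fused 6/5-membered bicyclic (with one oxygen) is a single π system with 9 sp² atoms and 10 π electrons from ring double bonds plus a heteroatom lone pair. 10 = 4(2)+2, so the system is aromatic and both rings count as aromatic (benzofuran).
The 7-membered ring has only sp³ atoms, so it is not fully conjugated — not aromatic (cycloheptane).
The fused 6/5-membered bicyclic (with one N–H) is a single π system with 9 sp² atoms and 10 π electrons from ring double bonds plus a heteroatom lone pair. 10 = 4(2)+2, so the system is aromatic and both rings count as aromatic (indole).
4 of the 5 rings are aromatic. Total: 4.

4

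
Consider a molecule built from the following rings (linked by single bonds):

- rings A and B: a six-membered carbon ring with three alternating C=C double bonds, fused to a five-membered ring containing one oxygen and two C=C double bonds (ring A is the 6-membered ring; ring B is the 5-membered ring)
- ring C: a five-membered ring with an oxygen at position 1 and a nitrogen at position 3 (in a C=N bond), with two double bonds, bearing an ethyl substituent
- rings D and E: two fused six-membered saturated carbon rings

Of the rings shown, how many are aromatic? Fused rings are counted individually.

3

Rings A and B form a fused bicyclic system (with one oxygen) with 9 sp² atoms and 10 π electrons from ring double bonds plus a heteroatom lone pair. 10 = 4(2)+2, so the system is aromatic and both rings count as aromatic (benzofuran).
Ring C is planar and fully conjugated; 2 ring double bonds (4 π electrons) plus a heteroatom lone pair (2) give 6 π electrons. 6 = 4(1)+2, so ring C is aromatic (oxazole).
Ring D has only sp³ atoms, so it is not fully conjugated — not aromatic (cyclohexane ring).
Ring E has only sp³ atoms, so it is not fully conjugated — not aromatic (cyclohexane ring).
Aromatic: A, B, C. Total: 3.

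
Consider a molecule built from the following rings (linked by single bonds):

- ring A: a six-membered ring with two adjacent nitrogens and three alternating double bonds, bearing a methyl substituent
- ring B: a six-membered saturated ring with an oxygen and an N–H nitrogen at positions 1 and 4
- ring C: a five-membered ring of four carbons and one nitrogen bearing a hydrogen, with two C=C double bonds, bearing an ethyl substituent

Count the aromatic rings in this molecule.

2

Ring A is planar and fully conjugated; 3 ring double bonds give 6 π electrons. 6 = 4(1)+2, so ring A is aromatic (pyridazine).
Ring B has only sp³ atoms, so it is not fully conjugated — not aromatic (morpholine).
Ring C is fully conjugated (every ring atom contributes a p orbital); 2 ring double bonds (4 π electrons) plus a heteroatom lone pair (2) give 6 π electrons. Since 6 = 4n+2 (n=1), ring C is aromatic (pyrrole).
Aromatic: A, C. Total: 2.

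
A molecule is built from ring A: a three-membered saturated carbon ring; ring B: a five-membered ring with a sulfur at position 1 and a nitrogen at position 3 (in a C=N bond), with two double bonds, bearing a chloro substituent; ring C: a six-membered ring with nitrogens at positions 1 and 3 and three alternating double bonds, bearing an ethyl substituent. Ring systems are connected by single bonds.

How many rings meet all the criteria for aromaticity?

Ring A has only sp³ atoms, so it is not fully conjugated — not aromatic (cyclopropane).
Ring B is fully conjugated (every ring atom contributes a p orbital); 2 ring double bonds (4 π electrons) plus a heteroatom lone pair (2) give 6 π electrons. Since 6 = 4n+2 (n=1), ring B is aromatic (thiazole).
Ring C is fully conjugated (every ring atom contributes a p orbital); 3 ring double bonds give 6 π electrons. That satisfies 4n+2 with n=1, so ring C is aromatic (pyrimidine).
Aromatic: B, C. Total: 2.

2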